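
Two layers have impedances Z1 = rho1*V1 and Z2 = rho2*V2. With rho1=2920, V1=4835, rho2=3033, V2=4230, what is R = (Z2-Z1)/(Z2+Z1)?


Z1 = 2920 * 4835 = 14118200
Z2 = 3033 * 4230 = 12829590
R = (12829590 - 14118200) / (12829590 + 14118200) = -1288610 / 26947790 = -0.0478

-0.0478


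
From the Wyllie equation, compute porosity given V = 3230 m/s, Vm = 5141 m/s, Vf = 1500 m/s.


1/V - 1/Vm = 1/3230 - 1/5141 = 0.00011508
1/Vf - 1/Vm = 1/1500 - 1/5141 = 0.00047215
phi = 0.00011508 / 0.00047215 = 0.2437

0.2437


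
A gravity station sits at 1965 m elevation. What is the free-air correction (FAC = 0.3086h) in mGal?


FAC = 0.3086 * h
= 0.3086 * 1965
= 606.399 mGal

606.399


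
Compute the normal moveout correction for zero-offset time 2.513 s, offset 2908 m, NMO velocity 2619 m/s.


x/Vnmo = 2908/2619 = 1.110347
(x/Vnmo)^2 = 1.232871
t0^2 = 6.315169
sqrt(6.315169 + 1.232871) = 2.74737
dt = 2.74737 - 2.513 = 0.23437

0.23437


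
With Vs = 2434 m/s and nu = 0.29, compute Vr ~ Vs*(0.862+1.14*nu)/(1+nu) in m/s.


Numerator factor = 0.862 + 1.14*0.29 = 1.1926
Denominator = 1 + 0.29 = 1.29
Vr = 2434 * 1.1926 / 1.29 = 2250.22 m/s

2250.22


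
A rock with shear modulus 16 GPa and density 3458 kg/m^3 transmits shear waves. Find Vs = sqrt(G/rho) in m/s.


Convert G to Pa: G = 16e9 Pa
Compute G/rho = 16e9 / 3458 = 4626951.9954
Vs = sqrt(4626951.9954) = 2151.04 m/s

2151.04


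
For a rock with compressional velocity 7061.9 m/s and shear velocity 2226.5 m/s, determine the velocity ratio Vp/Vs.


Vp/Vs = 7061.9 / 2226.5
= 3.1717

3.1717


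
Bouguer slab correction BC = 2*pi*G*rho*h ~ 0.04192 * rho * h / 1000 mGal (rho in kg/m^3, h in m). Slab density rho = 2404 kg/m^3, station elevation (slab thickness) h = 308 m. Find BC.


BC = 0.04192 * rho * h / 1000
= 0.04192 * 2404 * 308 / 1000
= 31.0389 mGal

31.0389


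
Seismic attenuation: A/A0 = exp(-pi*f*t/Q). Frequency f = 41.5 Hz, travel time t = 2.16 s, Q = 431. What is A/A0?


pi*f*t/Q = pi*41.5*2.16/431 = 0.653393
A/A0 = exp(-0.653393) = 0.520277

0.520277


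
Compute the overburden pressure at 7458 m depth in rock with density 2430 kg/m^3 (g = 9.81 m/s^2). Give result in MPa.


P = rho * g * z / 1e6
= 2430 * 9.81 * 7458 / 1e6
= 177786041.4 / 1e6
= 177.786 MPa

177.786


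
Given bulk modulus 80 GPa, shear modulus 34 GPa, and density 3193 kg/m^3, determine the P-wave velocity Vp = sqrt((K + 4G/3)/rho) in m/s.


First compute the effective modulus:
K + 4G/3 = 80e9 + 4*34e9/3 = 125333333333.33 Pa
Then divide by density:
125333333333.33 / 3193 = 39252531.5795 Pa/(kg/m^3)
Take the square root:
Vp = sqrt(39252531.5795) = 6265.18 m/s

6265.18


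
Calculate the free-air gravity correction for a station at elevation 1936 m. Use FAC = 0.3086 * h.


FAC = 0.3086 * h
= 0.3086 * 1936
= 597.4496 mGal

597.4496


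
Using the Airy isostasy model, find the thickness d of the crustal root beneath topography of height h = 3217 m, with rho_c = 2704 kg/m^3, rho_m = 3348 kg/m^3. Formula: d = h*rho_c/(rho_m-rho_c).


rho_m - rho_c = 3348 - 2704 = 644
d = 3217 * 2704 / 644
= 8698768 / 644
= 13507.4 m

13507.4


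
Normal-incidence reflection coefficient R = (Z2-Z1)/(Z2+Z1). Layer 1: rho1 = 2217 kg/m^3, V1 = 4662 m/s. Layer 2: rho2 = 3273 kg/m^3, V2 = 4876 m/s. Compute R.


Z1 = 2217 * 4662 = 10335654
Z2 = 3273 * 4876 = 15959148
R = (15959148 - 10335654) / (15959148 + 10335654) = 5623494 / 26294802 = 0.2139

0.2139


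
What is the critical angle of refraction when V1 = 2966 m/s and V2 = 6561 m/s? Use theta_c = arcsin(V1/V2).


V1/V2 = 2966/6561 = 0.452065
theta_c = arcsin(0.452065) = 26.8763 degrees

26.8763


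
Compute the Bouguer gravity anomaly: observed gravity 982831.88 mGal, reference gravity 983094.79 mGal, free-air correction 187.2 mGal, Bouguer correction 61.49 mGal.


BA = g_obs - g_ref + FAC - BC
= 982831.88 - 983094.79 + 187.2 - 61.49
= -137.2 mGal

-137.2


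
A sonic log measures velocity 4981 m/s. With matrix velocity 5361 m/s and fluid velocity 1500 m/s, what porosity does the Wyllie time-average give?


1/V - 1/Vm = 1/4981 - 1/5361 = 1.423e-05
1/Vf - 1/Vm = 1/1500 - 1/5361 = 0.00048013
phi = 1.423e-05 / 0.00048013 = 0.0296

0.0296


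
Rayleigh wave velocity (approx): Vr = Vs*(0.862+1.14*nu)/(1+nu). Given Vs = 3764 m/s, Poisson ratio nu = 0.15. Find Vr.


Numerator factor = 0.862 + 1.14*0.15 = 1.033
Denominator = 1 + 0.15 = 1.15
Vr = 3764 * 1.033 / 1.15 = 3381.05 m/s

3381.05


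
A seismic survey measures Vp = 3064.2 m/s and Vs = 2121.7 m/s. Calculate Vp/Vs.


Vp/Vs = 3064.2 / 2121.7
= 1.4442

1.4442


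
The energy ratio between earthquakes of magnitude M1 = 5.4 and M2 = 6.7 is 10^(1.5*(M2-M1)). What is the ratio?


M2 - M1 = 6.7 - 5.4 = 1.3
1.5 * 1.3 = 1.95
ratio = 10^1.95 = 89.13

89.13


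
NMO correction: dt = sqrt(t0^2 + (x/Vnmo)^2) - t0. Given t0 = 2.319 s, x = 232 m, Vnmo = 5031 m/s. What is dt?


x/Vnmo = 232/5031 = 0.046114
(x/Vnmo)^2 = 0.002127
t0^2 = 5.377761
sqrt(5.377761 + 0.002127) = 2.319458
dt = 2.319458 - 2.319 = 0.000458

4.580000e-04


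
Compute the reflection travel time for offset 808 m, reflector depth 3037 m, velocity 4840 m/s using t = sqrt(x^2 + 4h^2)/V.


x^2 + 4h^2 = 808^2 + 4*3037^2 = 652864 + 36893476 = 37546340
sqrt(37546340) = 6127.5068
t = 6127.5068 / 4840 = 1.266 s

1.266


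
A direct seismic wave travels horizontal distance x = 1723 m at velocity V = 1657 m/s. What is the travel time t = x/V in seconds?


t = x / V
= 1723 / 1657
= 1.0398 s

1.0398


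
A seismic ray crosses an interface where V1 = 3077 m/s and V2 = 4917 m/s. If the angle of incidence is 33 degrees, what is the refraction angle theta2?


sin(theta1) = sin(33 deg) = 0.544639
sin(theta2) = V2/V1 * sin(theta1) = 4917/3077 * 0.544639 = 0.870325
theta2 = arcsin(0.870325) = 60.4964 degrees

60.4964


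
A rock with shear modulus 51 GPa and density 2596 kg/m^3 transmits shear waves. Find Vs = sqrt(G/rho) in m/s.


Convert G to Pa: G = 51e9 Pa
Compute G/rho = 51e9 / 2596 = 19645608.6287
Vs = sqrt(19645608.6287) = 4432.34 m/s

4432.34


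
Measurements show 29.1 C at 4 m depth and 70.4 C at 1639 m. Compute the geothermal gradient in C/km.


dT = 70.4 - 29.1 = 41.3 C
dz = 1639 - 4 = 1635 m
gradient = dT/dz * 1000 = 41.3/1635 * 1000 = 25.2599 C/km

25.2599


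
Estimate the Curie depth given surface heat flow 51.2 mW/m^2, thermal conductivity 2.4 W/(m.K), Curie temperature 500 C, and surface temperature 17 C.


T_Curie - T_surf = 500 - 17 = 483 C
Convert q to W/m^2: 51.2 mW/m^2 = 0.0512 W/m^2
d = 483 * 2.4 / 0.0512 = 22640.62 m

22640.62


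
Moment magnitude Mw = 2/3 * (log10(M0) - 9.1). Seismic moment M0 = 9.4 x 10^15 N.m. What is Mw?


log10(M0) = log10(9.4 x 10^15) = 15.9731
Mw = 2/3 * (15.9731 - 9.1)
= 2/3 * 6.8731
= 4.58

4.58


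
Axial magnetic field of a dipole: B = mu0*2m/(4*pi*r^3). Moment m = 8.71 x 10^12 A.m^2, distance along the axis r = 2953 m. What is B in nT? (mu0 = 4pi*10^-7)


m = 8.71 x 10^12 = 8710000000000 A.m^2
2m = 17420000000000 A.m^2
r^3 = 2953^3 = 25750777177
B = (4pi*10^-7) * 17420000000000 / (4*pi * 25750777177) * 1e9
= 21890617.610214 / 323593809613.96 * 1e9
= 67648.4437 nT

67648.4437


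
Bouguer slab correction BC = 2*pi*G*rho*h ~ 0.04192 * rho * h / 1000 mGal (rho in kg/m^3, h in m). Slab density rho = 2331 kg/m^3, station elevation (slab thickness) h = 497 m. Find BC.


BC = 0.04192 * rho * h / 1000
= 0.04192 * 2331 * 497 / 1000
= 48.5646 mGal

48.5646


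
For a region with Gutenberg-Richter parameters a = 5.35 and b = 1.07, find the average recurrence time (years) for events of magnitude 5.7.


log10(N) = 5.35 - 1.07*5.7 = -0.749
N = 10^-0.749 = 0.178238
T = 1/N = 1/0.178238 = 5.6105 years

5.6105


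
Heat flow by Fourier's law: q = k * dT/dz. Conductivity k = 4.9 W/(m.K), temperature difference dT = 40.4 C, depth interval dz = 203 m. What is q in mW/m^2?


q = k * dT / dz * 1000
= 4.9 * 40.4 / 203 * 1000
= 0.975172 * 1000
= 975.1724 mW/m^2

975.1724


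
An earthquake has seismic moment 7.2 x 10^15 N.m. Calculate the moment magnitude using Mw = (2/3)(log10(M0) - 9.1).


log10(M0) = log10(7.2 x 10^15) = 15.8573
Mw = 2/3 * (15.8573 - 9.1)
= 2/3 * 6.7573
= 4.5

4.5


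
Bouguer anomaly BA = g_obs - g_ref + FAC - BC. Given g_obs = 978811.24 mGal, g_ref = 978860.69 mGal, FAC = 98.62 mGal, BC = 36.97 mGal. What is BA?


BA = g_obs - g_ref + FAC - BC
= 978811.24 - 978860.69 + 98.62 - 36.97
= 12.2 mGal

12.2


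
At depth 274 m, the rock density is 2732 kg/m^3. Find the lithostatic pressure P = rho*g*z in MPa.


P = rho * g * z / 1e6
= 2732 * 9.81 * 274 / 1e6
= 7343452.08 / 1e6
= 7.3435 MPa

7.3435


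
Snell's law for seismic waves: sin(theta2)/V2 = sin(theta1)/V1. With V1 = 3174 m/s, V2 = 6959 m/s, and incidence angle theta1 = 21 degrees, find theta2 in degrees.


sin(theta1) = sin(21 deg) = 0.358368
sin(theta2) = V2/V1 * sin(theta1) = 6959/3174 * 0.358368 = 0.785722
theta2 = arcsin(0.785722) = 51.7875 degrees

51.7875


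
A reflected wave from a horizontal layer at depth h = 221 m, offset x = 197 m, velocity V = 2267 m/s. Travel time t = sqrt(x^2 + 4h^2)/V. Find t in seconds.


x^2 + 4h^2 = 197^2 + 4*221^2 = 38809 + 195364 = 234173
sqrt(234173) = 483.9142
t = 483.9142 / 2267 = 0.2135 s

0.2135


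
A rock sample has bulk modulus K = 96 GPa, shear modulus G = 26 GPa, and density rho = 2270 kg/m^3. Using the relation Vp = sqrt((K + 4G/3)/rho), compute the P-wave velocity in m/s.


First compute the effective modulus:
K + 4G/3 = 96e9 + 4*26e9/3 = 130666666666.67 Pa
Then divide by density:
130666666666.67 / 2270 = 57562408.2232 Pa/(kg/m^3)
Take the square root:
Vp = sqrt(57562408.2232) = 7586.99 m/s

7586.99


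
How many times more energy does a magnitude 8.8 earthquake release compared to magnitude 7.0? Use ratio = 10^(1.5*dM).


M2 - M1 = 8.8 - 7.0 = 1.8
1.5 * 1.8 = 2.7
ratio = 10^2.7 = 501.19

501.19


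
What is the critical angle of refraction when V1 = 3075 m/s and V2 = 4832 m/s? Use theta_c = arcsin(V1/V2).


V1/V2 = 3075/4832 = 0.636382
theta_c = arcsin(0.636382) = 39.5226 degrees

39.5226


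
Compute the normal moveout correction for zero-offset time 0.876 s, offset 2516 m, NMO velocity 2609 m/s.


x/Vnmo = 2516/2609 = 0.964354
(x/Vnmo)^2 = 0.929979
t0^2 = 0.767376
sqrt(0.767376 + 0.929979) = 1.302826
dt = 1.302826 - 0.876 = 0.426826

0.426826


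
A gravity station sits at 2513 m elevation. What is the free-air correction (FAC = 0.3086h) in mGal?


FAC = 0.3086 * h
= 0.3086 * 2513
= 775.5118 mGal

775.5118


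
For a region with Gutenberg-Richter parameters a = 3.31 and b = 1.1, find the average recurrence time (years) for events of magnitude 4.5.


log10(N) = 3.31 - 1.1*4.5 = -1.64
N = 10^-1.64 = 0.022909
T = 1/N = 1/0.022909 = 43.6516 years

43.6516


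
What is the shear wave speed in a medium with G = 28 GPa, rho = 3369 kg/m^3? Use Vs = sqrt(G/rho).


Convert G to Pa: G = 28e9 Pa
Compute G/rho = 28e9 / 3369 = 8311071.5346
Vs = sqrt(8311071.5346) = 2882.89 m/s

2882.89


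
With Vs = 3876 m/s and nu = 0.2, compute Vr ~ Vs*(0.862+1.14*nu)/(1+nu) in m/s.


Numerator factor = 0.862 + 1.14*0.2 = 1.09
Denominator = 1 + 0.2 = 1.2
Vr = 3876 * 1.09 / 1.2 = 3520.7 m/s

3520.7


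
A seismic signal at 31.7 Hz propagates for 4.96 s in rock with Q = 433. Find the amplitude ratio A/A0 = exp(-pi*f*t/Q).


pi*f*t/Q = pi*31.7*4.96/433 = 1.140783
A/A0 = exp(-1.140783) = 0.319569

0.319569


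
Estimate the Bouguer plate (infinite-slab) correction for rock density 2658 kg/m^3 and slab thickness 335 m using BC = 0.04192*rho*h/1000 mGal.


BC = 0.04192 * rho * h / 1000
= 0.04192 * 2658 * 335 / 1000
= 37.3268 mGal

37.3268


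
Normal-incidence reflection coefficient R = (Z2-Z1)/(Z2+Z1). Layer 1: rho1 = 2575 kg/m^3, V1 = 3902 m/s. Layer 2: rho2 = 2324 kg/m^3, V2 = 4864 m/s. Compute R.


Z1 = 2575 * 3902 = 10047650
Z2 = 2324 * 4864 = 11303936
R = (11303936 - 10047650) / (11303936 + 10047650) = 1256286 / 21351586 = 0.0588

0.0588


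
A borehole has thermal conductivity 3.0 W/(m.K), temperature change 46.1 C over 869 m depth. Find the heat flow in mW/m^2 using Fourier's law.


q = k * dT / dz * 1000
= 3.0 * 46.1 / 869 * 1000
= 0.159148 * 1000
= 159.1484 mW/m^2

159.1484


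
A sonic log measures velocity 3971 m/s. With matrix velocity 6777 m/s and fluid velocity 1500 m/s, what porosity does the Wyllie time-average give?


1/V - 1/Vm = 1/3971 - 1/6777 = 0.00010427
1/Vf - 1/Vm = 1/1500 - 1/6777 = 0.00051911
phi = 0.00010427 / 0.00051911 = 0.2009

0.2009


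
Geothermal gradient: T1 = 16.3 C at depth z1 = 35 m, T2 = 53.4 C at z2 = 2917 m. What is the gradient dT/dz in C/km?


dT = 53.4 - 16.3 = 37.1 C
dz = 2917 - 35 = 2882 m
gradient = dT/dz * 1000 = 37.1/2882 * 1000 = 12.873 C/km

12.873


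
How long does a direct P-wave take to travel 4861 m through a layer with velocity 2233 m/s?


t = x / V
= 4861 / 2233
= 2.1769 s

2.1769


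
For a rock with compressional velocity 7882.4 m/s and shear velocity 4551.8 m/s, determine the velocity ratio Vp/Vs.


Vp/Vs = 7882.4 / 4551.8
= 1.7317

1.7317


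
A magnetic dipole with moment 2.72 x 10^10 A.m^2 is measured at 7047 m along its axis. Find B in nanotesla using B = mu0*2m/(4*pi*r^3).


m = 2.72 x 10^10 = 27200000000 A.m^2
2m = 54400000000 A.m^2
r^3 = 7047^3 = 349955492823
B = (4pi*10^-7) * 54400000000 / (4*pi * 349955492823) * 1e9
= 68361.056142 / 4397670421344.53 * 1e9
= 15.5448 nT

15.5448


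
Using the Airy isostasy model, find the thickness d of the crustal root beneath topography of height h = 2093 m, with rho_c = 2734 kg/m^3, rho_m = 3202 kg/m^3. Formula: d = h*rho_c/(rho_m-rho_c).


rho_m - rho_c = 3202 - 2734 = 468
d = 2093 * 2734 / 468
= 5722262 / 468
= 12227.06 m

12227.06


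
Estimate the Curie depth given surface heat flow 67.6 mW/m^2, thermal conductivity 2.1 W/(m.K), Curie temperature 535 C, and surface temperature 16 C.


T_Curie - T_surf = 535 - 16 = 519 C
Convert q to W/m^2: 67.6 mW/m^2 = 0.0676 W/m^2
d = 519 * 2.1 / 0.0676 = 16122.78 m

16122.78


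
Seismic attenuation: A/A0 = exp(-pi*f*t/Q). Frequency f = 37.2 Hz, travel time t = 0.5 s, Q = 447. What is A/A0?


pi*f*t/Q = pi*37.2*0.5/447 = 0.130724
A/A0 = exp(-0.130724) = 0.87746

0.87746


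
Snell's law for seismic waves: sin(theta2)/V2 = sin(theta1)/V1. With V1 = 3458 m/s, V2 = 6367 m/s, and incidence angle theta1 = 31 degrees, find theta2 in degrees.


sin(theta1) = sin(31 deg) = 0.515038
sin(theta2) = V2/V1 * sin(theta1) = 6367/3458 * 0.515038 = 0.948308
theta2 = arcsin(0.948308) = 71.4971 degrees

71.4971


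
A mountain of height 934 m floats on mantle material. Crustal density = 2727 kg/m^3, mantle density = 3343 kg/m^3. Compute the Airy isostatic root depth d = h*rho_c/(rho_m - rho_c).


rho_m - rho_c = 3343 - 2727 = 616
d = 934 * 2727 / 616
= 2547018 / 616
= 4134.77 m

4134.77


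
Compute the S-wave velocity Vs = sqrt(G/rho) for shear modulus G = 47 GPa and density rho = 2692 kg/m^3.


Convert G to Pa: G = 47e9 Pa
Compute G/rho = 47e9 / 2692 = 17459138.1872
Vs = sqrt(17459138.1872) = 4178.41 m/s

4178.41


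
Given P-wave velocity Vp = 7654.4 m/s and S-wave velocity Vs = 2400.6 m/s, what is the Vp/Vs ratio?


Vp/Vs = 7654.4 / 2400.6
= 3.1885

3.1885


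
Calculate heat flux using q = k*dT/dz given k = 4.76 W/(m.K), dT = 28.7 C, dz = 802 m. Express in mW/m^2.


q = k * dT / dz * 1000
= 4.76 * 28.7 / 802 * 1000
= 0.170339 * 1000
= 170.3392 mW/m^2

170.3392


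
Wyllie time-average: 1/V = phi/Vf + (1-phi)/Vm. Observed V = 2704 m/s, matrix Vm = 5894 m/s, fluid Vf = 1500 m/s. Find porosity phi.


1/V - 1/Vm = 1/2704 - 1/5894 = 0.00020016
1/Vf - 1/Vm = 1/1500 - 1/5894 = 0.000497
phi = 0.00020016 / 0.000497 = 0.4027

0.4027


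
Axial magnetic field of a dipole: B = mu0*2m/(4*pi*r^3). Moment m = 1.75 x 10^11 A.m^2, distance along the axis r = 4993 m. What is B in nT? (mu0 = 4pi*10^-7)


m = 1.75 x 10^11 = 175000000000 A.m^2
2m = 350000000000 A.m^2
r^3 = 4993^3 = 124475734657
B = (4pi*10^-7) * 350000000000 / (4*pi * 124475734657) * 1e9
= 439822.971503 / 1564208214194.49 * 1e9
= 281.1793 nT

281.1793


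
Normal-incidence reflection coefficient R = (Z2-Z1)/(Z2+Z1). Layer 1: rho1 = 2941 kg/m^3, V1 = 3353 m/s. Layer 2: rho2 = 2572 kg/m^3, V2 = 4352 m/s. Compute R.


Z1 = 2941 * 3353 = 9861173
Z2 = 2572 * 4352 = 11193344
R = (11193344 - 9861173) / (11193344 + 9861173) = 1332171 / 21054517 = 0.0633

0.0633


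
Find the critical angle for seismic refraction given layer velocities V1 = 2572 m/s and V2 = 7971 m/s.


V1/V2 = 2572/7971 = 0.32267
theta_c = arcsin(0.32267) = 18.8245 degrees

18.8245


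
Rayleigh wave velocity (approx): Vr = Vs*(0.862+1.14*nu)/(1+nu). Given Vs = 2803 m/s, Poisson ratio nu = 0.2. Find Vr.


Numerator factor = 0.862 + 1.14*0.2 = 1.09
Denominator = 1 + 0.2 = 1.2
Vr = 2803 * 1.09 / 1.2 = 2546.06 m/s

2546.06


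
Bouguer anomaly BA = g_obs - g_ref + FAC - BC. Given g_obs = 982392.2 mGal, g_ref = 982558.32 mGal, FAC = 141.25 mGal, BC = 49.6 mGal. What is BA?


BA = g_obs - g_ref + FAC - BC
= 982392.2 - 982558.32 + 141.25 - 49.6
= -74.47 mGal

-74.47


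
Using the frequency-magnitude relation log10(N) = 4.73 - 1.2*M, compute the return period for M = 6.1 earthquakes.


log10(N) = 4.73 - 1.2*6.1 = -2.59
N = 10^-2.59 = 0.00257
T = 1/N = 1/0.00257 = 389.0451 years

389.0451


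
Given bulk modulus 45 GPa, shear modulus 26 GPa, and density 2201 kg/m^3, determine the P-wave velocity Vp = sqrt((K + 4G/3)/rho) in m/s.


First compute the effective modulus:
K + 4G/3 = 45e9 + 4*26e9/3 = 79666666666.67 Pa
Then divide by density:
79666666666.67 / 2201 = 36195668.6355 Pa/(kg/m^3)
Take the square root:
Vp = sqrt(36195668.6355) = 6016.28 m/s

6016.28


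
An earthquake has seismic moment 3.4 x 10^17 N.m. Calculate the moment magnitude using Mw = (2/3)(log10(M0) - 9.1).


log10(M0) = log10(3.4 x 10^17) = 17.5315
Mw = 2/3 * (17.5315 - 9.1)
= 2/3 * 8.4315
= 5.62

5.62


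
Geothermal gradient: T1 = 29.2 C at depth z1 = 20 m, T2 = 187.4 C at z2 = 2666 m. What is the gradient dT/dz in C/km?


dT = 187.4 - 29.2 = 158.2 C
dz = 2666 - 20 = 2646 m
gradient = dT/dz * 1000 = 158.2/2646 * 1000 = 59.7884 C/km

59.7884


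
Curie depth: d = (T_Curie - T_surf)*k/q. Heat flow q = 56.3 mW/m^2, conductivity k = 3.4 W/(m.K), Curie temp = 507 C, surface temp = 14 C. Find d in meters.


T_Curie - T_surf = 507 - 14 = 493 C
Convert q to W/m^2: 56.3 mW/m^2 = 0.0563 W/m^2
d = 493 * 3.4 / 0.0563 = 29772.65 m

29772.65


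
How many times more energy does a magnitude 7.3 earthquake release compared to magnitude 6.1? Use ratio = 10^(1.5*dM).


M2 - M1 = 7.3 - 6.1 = 1.2
1.5 * 1.2 = 1.8
ratio = 10^1.8 = 63.1

63.1


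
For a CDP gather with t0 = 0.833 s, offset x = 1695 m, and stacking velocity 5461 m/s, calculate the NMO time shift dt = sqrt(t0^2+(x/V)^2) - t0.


x/Vnmo = 1695/5461 = 0.310383
(x/Vnmo)^2 = 0.096337
t0^2 = 0.693889
sqrt(0.693889 + 0.096337) = 0.888947
dt = 0.888947 - 0.833 = 0.055947

0.055947


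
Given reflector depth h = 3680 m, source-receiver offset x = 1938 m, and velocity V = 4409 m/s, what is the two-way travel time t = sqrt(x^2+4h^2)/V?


x^2 + 4h^2 = 1938^2 + 4*3680^2 = 3755844 + 54169600 = 57925444
sqrt(57925444) = 7610.8767
t = 7610.8767 / 4409 = 1.7262 s

1.7262


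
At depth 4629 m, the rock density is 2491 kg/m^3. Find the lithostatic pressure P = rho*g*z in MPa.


P = rho * g * z / 1e6
= 2491 * 9.81 * 4629 / 1e6
= 113117530.59 / 1e6
= 113.1175 MPa

113.1175


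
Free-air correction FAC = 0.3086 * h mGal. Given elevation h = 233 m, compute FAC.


FAC = 0.3086 * h
= 0.3086 * 233
= 71.9038 mGal

71.9038


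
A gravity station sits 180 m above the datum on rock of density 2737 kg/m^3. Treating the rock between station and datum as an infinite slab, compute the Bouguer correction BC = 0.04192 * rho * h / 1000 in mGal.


BC = 0.04192 * rho * h / 1000
= 0.04192 * 2737 * 180 / 1000
= 20.6523 mGal

20.6523


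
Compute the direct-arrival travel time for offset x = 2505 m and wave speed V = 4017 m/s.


t = x / V
= 2505 / 4017
= 0.6236 s

0.6236


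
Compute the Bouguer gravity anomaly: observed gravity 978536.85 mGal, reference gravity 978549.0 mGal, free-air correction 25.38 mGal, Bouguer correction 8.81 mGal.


BA = g_obs - g_ref + FAC - BC
= 978536.85 - 978549.0 + 25.38 - 8.81
= 4.42 mGal

4.42


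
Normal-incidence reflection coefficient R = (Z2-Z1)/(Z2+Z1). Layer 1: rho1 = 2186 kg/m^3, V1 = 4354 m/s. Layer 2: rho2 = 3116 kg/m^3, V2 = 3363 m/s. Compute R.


Z1 = 2186 * 4354 = 9517844
Z2 = 3116 * 3363 = 10479108
R = (10479108 - 9517844) / (10479108 + 9517844) = 961264 / 19996952 = 0.0481

0.0481


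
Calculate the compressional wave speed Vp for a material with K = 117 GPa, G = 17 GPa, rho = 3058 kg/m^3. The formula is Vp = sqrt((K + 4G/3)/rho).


First compute the effective modulus:
K + 4G/3 = 117e9 + 4*17e9/3 = 139666666666.67 Pa
Then divide by density:
139666666666.67 / 3058 = 45672552.8668 Pa/(kg/m^3)
Take the square root:
Vp = sqrt(45672552.8668) = 6758.15 m/s

6758.15


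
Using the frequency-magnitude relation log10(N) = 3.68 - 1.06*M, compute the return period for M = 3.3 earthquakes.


log10(N) = 3.68 - 1.06*3.3 = 0.182
N = 10^0.182 = 1.520548
T = 1/N = 1/1.520548 = 0.6577 years

0.6577


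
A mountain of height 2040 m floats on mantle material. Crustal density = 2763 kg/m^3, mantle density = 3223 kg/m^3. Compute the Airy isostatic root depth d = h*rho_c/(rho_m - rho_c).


rho_m - rho_c = 3223 - 2763 = 460
d = 2040 * 2763 / 460
= 5636520 / 460
= 12253.3 m

12253.3


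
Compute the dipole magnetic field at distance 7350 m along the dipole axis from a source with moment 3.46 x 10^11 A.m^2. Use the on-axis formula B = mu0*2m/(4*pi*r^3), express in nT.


m = 3.46 x 10^11 = 346000000000 A.m^2
2m = 692000000000 A.m^2
r^3 = 7350^3 = 397065375000
B = (4pi*10^-7) * 692000000000 / (4*pi * 397065375000) * 1e9
= 869592.846514 / 4989670660379.5 * 1e9
= 174.2786 nT

174.2786


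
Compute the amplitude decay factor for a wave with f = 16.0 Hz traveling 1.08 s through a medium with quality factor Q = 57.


pi*f*t/Q = pi*16.0*1.08/57 = 0.952399
A/A0 = exp(-0.952399) = 0.385814

0.385814


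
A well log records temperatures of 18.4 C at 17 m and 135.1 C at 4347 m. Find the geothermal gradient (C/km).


dT = 135.1 - 18.4 = 116.7 C
dz = 4347 - 17 = 4330 m
gradient = dT/dz * 1000 = 116.7/4330 * 1000 = 26.9515 C/km

26.9515


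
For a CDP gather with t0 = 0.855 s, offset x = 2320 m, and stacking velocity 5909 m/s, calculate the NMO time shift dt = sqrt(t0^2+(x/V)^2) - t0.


x/Vnmo = 2320/5909 = 0.392621
(x/Vnmo)^2 = 0.154152
t0^2 = 0.731025
sqrt(0.731025 + 0.154152) = 0.940838
dt = 0.940838 - 0.855 = 0.085838

0.085838


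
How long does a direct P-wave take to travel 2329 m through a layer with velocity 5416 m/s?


t = x / V
= 2329 / 5416
= 0.43 s

0.43


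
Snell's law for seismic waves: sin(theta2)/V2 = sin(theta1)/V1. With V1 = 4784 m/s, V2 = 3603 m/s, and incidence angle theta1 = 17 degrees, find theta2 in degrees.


sin(theta1) = sin(17 deg) = 0.292372
sin(theta2) = V2/V1 * sin(theta1) = 3603/4784 * 0.292372 = 0.220195
theta2 = arcsin(0.220195) = 12.7205 degrees

12.7205


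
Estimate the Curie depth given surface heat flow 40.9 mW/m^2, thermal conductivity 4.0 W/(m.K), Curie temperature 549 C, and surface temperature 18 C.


T_Curie - T_surf = 549 - 18 = 531 C
Convert q to W/m^2: 40.9 mW/m^2 = 0.0409 W/m^2
d = 531 * 4.0 / 0.0409 = 51931.54 m

51931.54


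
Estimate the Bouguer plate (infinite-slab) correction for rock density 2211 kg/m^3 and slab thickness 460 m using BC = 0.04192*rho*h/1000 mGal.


BC = 0.04192 * rho * h / 1000
= 0.04192 * 2211 * 460 / 1000
= 42.6352 mGal

42.6352


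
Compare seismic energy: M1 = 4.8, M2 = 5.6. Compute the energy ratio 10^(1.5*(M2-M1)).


M2 - M1 = 5.6 - 4.8 = 0.8
1.5 * 0.8 = 1.2
ratio = 10^1.2 = 15.85

15.85


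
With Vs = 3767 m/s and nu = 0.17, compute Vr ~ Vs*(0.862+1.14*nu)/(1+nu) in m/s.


Numerator factor = 0.862 + 1.14*0.17 = 1.0558
Denominator = 1 + 0.17 = 1.17
Vr = 3767 * 1.0558 / 1.17 = 3399.32 m/s

3399.32


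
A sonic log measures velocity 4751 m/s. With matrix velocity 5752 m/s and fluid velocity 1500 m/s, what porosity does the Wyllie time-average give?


1/V - 1/Vm = 1/4751 - 1/5752 = 3.663e-05
1/Vf - 1/Vm = 1/1500 - 1/5752 = 0.00049281
phi = 3.663e-05 / 0.00049281 = 0.0743

0.0743


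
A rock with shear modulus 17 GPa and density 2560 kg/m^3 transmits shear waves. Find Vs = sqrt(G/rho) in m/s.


Convert G to Pa: G = 17e9 Pa
Compute G/rho = 17e9 / 2560 = 6640625.0
Vs = sqrt(6640625.0) = 2576.94 m/s

2576.94


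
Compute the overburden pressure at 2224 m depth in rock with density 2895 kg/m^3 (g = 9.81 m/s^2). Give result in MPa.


P = rho * g * z / 1e6
= 2895 * 9.81 * 2224 / 1e6
= 63161488.8 / 1e6
= 63.1615 MPa

63.1615


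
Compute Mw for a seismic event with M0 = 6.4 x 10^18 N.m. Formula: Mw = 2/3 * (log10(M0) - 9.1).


log10(M0) = log10(6.4 x 10^18) = 18.8062
Mw = 2/3 * (18.8062 - 9.1)
= 2/3 * 9.7062
= 6.47

6.47


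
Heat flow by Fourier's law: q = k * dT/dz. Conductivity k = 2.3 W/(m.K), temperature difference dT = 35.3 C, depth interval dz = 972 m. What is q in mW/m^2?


q = k * dT / dz * 1000
= 2.3 * 35.3 / 972 * 1000
= 0.083529 * 1000
= 83.5288 mW/m^2

83.5288


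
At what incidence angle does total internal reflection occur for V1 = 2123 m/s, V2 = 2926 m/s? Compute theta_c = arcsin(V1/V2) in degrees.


V1/V2 = 2123/2926 = 0.725564
theta_c = arcsin(0.725564) = 46.5158 degrees

46.5158


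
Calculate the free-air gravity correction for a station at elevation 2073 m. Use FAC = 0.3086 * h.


FAC = 0.3086 * h
= 0.3086 * 2073
= 639.7278 mGal

639.7278


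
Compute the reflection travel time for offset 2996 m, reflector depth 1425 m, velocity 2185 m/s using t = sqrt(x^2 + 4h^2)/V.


x^2 + 4h^2 = 2996^2 + 4*1425^2 = 8976016 + 8122500 = 17098516
sqrt(17098516) = 4135.0352
t = 4135.0352 / 2185 = 1.8925 s

1.8925


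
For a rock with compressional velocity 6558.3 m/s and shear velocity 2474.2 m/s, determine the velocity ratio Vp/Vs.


Vp/Vs = 6558.3 / 2474.2
= 2.6507

2.6507


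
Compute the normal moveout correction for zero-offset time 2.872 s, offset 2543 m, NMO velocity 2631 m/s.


x/Vnmo = 2543/2631 = 0.966553
(x/Vnmo)^2 = 0.934224
t0^2 = 8.248384
sqrt(8.248384 + 0.934224) = 3.030282
dt = 3.030282 - 2.872 = 0.158282

0.158282


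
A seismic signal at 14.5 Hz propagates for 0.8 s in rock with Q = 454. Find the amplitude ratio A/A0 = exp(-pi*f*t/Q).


pi*f*t/Q = pi*14.5*0.8/454 = 0.08027
A/A0 = exp(-0.08027) = 0.922867

0.922867


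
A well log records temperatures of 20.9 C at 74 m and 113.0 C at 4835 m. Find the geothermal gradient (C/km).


dT = 113.0 - 20.9 = 92.1 C
dz = 4835 - 74 = 4761 m
gradient = dT/dz * 1000 = 92.1/4761 * 1000 = 19.3447 C/km

19.3447


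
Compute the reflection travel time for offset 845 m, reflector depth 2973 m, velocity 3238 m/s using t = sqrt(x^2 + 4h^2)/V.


x^2 + 4h^2 = 845^2 + 4*2973^2 = 714025 + 35354916 = 36068941
sqrt(36068941) = 6005.7423
t = 6005.7423 / 3238 = 1.8548 s

1.8548


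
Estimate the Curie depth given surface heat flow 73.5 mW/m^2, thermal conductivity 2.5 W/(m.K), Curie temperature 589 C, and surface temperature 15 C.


T_Curie - T_surf = 589 - 15 = 574 C
Convert q to W/m^2: 73.5 mW/m^2 = 0.0735 W/m^2
d = 574 * 2.5 / 0.0735 = 19523.81 m

19523.81


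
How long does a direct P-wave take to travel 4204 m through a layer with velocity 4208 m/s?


t = x / V
= 4204 / 4208
= 0.999 s

0.999


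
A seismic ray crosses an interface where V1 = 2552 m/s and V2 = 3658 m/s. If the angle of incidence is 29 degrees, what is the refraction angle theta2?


sin(theta1) = sin(29 deg) = 0.48481
sin(theta2) = V2/V1 * sin(theta1) = 3658/2552 * 0.48481 = 0.694919
theta2 = arcsin(0.694919) = 44.0208 degrees

44.0208


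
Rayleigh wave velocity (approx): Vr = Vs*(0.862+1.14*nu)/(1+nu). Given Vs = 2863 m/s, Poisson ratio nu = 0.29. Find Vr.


Numerator factor = 0.862 + 1.14*0.29 = 1.1926
Denominator = 1 + 0.29 = 1.29
Vr = 2863 * 1.1926 / 1.29 = 2646.83 m/s

2646.83


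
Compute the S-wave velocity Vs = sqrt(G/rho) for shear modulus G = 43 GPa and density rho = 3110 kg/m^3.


Convert G to Pa: G = 43e9 Pa
Compute G/rho = 43e9 / 3110 = 13826366.5595
Vs = sqrt(13826366.5595) = 3718.38 m/s

3718.38


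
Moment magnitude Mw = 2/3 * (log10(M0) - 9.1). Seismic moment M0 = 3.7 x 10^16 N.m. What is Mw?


log10(M0) = log10(3.7 x 10^16) = 16.5682
Mw = 2/3 * (16.5682 - 9.1)
= 2/3 * 7.4682
= 4.98

4.98


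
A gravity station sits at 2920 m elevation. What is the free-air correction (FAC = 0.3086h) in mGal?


FAC = 0.3086 * h
= 0.3086 * 2920
= 901.112 mGal

901.112


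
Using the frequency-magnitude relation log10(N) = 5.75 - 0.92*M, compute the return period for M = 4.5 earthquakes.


log10(N) = 5.75 - 0.92*4.5 = 1.61
N = 10^1.61 = 40.738028
T = 1/N = 1/40.738028 = 0.0245 years

0.0245


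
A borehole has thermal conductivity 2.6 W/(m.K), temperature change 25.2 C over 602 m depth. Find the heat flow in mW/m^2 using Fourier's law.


q = k * dT / dz * 1000
= 2.6 * 25.2 / 602 * 1000
= 0.108837 * 1000
= 108.8372 mW/m^2

108.8372


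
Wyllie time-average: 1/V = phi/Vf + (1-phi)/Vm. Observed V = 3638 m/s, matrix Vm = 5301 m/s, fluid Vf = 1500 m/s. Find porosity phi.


1/V - 1/Vm = 1/3638 - 1/5301 = 8.623e-05
1/Vf - 1/Vm = 1/1500 - 1/5301 = 0.00047802
phi = 8.623e-05 / 0.00047802 = 0.1804

0.1804


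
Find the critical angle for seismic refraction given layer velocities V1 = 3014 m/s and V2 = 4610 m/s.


V1/V2 = 3014/4610 = 0.653796
theta_c = arcsin(0.653796) = 40.8284 degrees

40.8284


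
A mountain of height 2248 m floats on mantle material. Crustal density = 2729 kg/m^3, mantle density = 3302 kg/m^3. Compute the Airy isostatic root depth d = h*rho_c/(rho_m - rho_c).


rho_m - rho_c = 3302 - 2729 = 573
d = 2248 * 2729 / 573
= 6134792 / 573
= 10706.44 m

10706.44


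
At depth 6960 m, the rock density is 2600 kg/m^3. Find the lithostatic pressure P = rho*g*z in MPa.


P = rho * g * z / 1e6
= 2600 * 9.81 * 6960 / 1e6
= 177521760.0 / 1e6
= 177.5218 MPa

177.5218


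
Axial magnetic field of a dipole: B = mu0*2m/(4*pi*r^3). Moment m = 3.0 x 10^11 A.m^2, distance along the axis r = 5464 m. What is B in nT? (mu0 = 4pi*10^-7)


m = 3.0 x 10^11 = 300000000000 A.m^2
2m = 600000000000 A.m^2
r^3 = 5464^3 = 163129337344
B = (4pi*10^-7) * 600000000000 / (4*pi * 163129337344) * 1e9
= 753982.236862 / 2049943711139.53 * 1e9
= 367.8063 nT

367.8063


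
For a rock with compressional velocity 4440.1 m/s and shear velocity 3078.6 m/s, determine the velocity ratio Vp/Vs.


Vp/Vs = 4440.1 / 3078.6
= 1.4422

1.4422


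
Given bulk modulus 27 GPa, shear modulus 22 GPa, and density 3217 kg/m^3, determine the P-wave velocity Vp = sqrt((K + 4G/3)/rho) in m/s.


First compute the effective modulus:
K + 4G/3 = 27e9 + 4*22e9/3 = 56333333333.33 Pa
Then divide by density:
56333333333.33 / 3217 = 17511138.7421 Pa/(kg/m^3)
Take the square root:
Vp = sqrt(17511138.7421) = 4184.63 m/s

4184.63


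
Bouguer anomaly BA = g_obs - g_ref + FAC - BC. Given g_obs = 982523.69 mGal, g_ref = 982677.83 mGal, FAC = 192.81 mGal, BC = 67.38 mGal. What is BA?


BA = g_obs - g_ref + FAC - BC
= 982523.69 - 982677.83 + 192.81 - 67.38
= -28.71 mGal

-28.71


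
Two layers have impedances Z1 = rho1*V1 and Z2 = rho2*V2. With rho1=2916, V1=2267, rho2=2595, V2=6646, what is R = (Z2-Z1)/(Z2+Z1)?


Z1 = 2916 * 2267 = 6610572
Z2 = 2595 * 6646 = 17246370
R = (17246370 - 6610572) / (17246370 + 6610572) = 10635798 / 23856942 = 0.4458

0.4458


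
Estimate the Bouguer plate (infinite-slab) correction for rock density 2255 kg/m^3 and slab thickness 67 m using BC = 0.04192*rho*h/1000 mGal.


BC = 0.04192 * rho * h / 1000
= 0.04192 * 2255 * 67 / 1000
= 6.3335 mGal

6.3335


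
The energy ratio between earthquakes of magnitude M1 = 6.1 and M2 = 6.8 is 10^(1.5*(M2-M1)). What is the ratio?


M2 - M1 = 6.8 - 6.1 = 0.7
1.5 * 0.7 = 1.05
ratio = 10^1.05 = 11.22

11.22


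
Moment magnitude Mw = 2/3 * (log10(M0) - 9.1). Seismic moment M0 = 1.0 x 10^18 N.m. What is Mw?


log10(M0) = log10(1.0 x 10^18) = 18.0
Mw = 2/3 * (18.0 - 9.1)
= 2/3 * 8.9
= 5.93

5.93


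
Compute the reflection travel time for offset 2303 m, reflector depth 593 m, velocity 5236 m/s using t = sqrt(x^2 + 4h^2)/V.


x^2 + 4h^2 = 2303^2 + 4*593^2 = 5303809 + 1406596 = 6710405
sqrt(6710405) = 2590.4449
t = 2590.4449 / 5236 = 0.4947 s

0.4947


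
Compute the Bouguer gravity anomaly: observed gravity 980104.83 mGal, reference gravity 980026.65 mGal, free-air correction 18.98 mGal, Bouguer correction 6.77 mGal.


BA = g_obs - g_ref + FAC - BC
= 980104.83 - 980026.65 + 18.98 - 6.77
= 90.39 mGal

90.39


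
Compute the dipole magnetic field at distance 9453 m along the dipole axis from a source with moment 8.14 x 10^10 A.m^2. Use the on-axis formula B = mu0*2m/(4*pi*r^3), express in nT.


m = 8.14 x 10^10 = 81400000000 A.m^2
2m = 162800000000 A.m^2
r^3 = 9453^3 = 844712602677
B = (4pi*10^-7) * 162800000000 / (4*pi * 844712602677) * 1e9
= 204580.513602 / 10614971627859.11 * 1e9
= 19.2728 nT

19.2728


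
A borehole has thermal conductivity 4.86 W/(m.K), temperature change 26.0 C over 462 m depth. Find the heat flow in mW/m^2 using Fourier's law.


q = k * dT / dz * 1000
= 4.86 * 26.0 / 462 * 1000
= 0.273506 * 1000
= 273.5065 mW/m^2

273.5065


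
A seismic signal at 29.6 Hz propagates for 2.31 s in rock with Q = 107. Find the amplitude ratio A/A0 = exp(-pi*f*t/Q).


pi*f*t/Q = pi*29.6*2.31/107 = 2.007566
A/A0 = exp(-2.007566) = 0.134315

0.134315


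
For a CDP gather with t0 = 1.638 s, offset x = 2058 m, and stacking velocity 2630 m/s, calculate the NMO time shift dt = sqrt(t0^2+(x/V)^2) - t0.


x/Vnmo = 2058/2630 = 0.78251
(x/Vnmo)^2 = 0.612321
t0^2 = 2.683044
sqrt(2.683044 + 0.612321) = 1.815314
dt = 1.815314 - 1.638 = 0.177314

0.177314


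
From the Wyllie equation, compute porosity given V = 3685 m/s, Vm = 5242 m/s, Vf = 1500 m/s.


1/V - 1/Vm = 1/3685 - 1/5242 = 8.06e-05
1/Vf - 1/Vm = 1/1500 - 1/5242 = 0.0004759
phi = 8.06e-05 / 0.0004759 = 0.1694

0.1694


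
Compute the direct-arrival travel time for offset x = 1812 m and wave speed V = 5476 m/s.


t = x / V
= 1812 / 5476
= 0.3309 s

0.3309


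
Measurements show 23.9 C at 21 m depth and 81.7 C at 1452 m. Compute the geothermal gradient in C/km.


dT = 81.7 - 23.9 = 57.8 C
dz = 1452 - 21 = 1431 m
gradient = dT/dz * 1000 = 57.8/1431 * 1000 = 40.3913 C/km

40.3913


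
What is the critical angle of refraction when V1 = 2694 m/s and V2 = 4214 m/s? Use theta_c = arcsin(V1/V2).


V1/V2 = 2694/4214 = 0.639298
theta_c = arcsin(0.639298) = 39.7395 degrees

39.7395


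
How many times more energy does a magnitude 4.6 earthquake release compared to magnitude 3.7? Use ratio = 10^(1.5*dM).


M2 - M1 = 4.6 - 3.7 = 0.9
1.5 * 0.9 = 1.35
ratio = 10^1.35 = 22.39

22.39


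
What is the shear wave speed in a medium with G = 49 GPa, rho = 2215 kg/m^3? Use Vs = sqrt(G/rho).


Convert G to Pa: G = 49e9 Pa
Compute G/rho = 49e9 / 2215 = 22121896.1625
Vs = sqrt(22121896.1625) = 4703.39 m/s

4703.39


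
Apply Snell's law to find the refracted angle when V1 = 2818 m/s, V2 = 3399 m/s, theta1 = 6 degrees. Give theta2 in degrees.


sin(theta1) = sin(6 deg) = 0.104528
sin(theta2) = V2/V1 * sin(theta1) = 3399/2818 * 0.104528 = 0.12608
theta2 = arcsin(0.12608) = 7.2431 degrees

7.2431


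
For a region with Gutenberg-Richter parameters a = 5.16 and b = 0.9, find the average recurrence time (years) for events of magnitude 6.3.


log10(N) = 5.16 - 0.9*6.3 = -0.51
N = 10^-0.51 = 0.30903
T = 1/N = 1/0.30903 = 3.2359 years

3.2359


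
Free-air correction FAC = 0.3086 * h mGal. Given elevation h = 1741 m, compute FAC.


FAC = 0.3086 * h
= 0.3086 * 1741
= 537.2726 mGal

537.2726


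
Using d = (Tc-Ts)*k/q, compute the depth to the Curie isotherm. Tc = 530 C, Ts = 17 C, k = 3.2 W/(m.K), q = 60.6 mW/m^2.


T_Curie - T_surf = 530 - 17 = 513 C
Convert q to W/m^2: 60.6 mW/m^2 = 0.0606 W/m^2
d = 513 * 3.2 / 0.0606 = 27089.11 m

27089.11


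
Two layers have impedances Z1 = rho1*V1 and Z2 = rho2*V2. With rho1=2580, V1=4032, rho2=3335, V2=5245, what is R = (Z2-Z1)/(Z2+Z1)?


Z1 = 2580 * 4032 = 10402560
Z2 = 3335 * 5245 = 17492075
R = (17492075 - 10402560) / (17492075 + 10402560) = 7089515 / 27894635 = 0.2542

0.2542


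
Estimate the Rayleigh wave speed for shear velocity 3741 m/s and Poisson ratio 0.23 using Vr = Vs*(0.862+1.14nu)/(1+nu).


Numerator factor = 0.862 + 1.14*0.23 = 1.1242
Denominator = 1 + 0.23 = 1.23
Vr = 3741 * 1.1242 / 1.23 = 3419.21 m/s

3419.21


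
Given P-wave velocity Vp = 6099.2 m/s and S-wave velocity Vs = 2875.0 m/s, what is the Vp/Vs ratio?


Vp/Vs = 6099.2 / 2875.0
= 2.1215

2.1215


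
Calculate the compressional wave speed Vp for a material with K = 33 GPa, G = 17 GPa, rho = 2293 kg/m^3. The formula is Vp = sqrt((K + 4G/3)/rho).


First compute the effective modulus:
K + 4G/3 = 33e9 + 4*17e9/3 = 55666666666.67 Pa
Then divide by density:
55666666666.67 / 2293 = 24276784.4163 Pa/(kg/m^3)
Take the square root:
Vp = sqrt(24276784.4163) = 4927.15 m/s

4927.15


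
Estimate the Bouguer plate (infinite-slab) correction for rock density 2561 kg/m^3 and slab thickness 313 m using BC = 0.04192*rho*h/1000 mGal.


BC = 0.04192 * rho * h / 1000
= 0.04192 * 2561 * 313 / 1000
= 33.6028 mGal

33.6028


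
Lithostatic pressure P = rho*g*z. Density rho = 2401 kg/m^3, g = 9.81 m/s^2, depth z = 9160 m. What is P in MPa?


P = rho * g * z / 1e6
= 2401 * 9.81 * 9160 / 1e6
= 215752899.6 / 1e6
= 215.7529 MPa

215.7529


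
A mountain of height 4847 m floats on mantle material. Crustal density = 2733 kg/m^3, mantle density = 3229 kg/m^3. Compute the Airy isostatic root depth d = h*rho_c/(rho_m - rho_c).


rho_m - rho_c = 3229 - 2733 = 496
d = 4847 * 2733 / 496
= 13246851 / 496
= 26707.36 m

26707.36


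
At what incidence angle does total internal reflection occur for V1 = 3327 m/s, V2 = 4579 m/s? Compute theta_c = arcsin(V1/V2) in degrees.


V1/V2 = 3327/4579 = 0.726578
theta_c = arcsin(0.726578) = 46.6003 degrees

46.6003


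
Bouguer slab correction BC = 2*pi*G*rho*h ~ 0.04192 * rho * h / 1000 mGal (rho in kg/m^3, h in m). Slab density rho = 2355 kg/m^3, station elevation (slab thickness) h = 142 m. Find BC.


BC = 0.04192 * rho * h / 1000
= 0.04192 * 2355 * 142 / 1000
= 14.0185 mGal

14.0185


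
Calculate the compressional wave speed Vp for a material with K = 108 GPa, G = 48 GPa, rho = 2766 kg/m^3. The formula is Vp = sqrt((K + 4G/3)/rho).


First compute the effective modulus:
K + 4G/3 = 108e9 + 4*48e9/3 = 172000000000.0 Pa
Then divide by density:
172000000000.0 / 2766 = 62183658.7129 Pa/(kg/m^3)
Take the square root:
Vp = sqrt(62183658.7129) = 7885.66 m/s

7885.66


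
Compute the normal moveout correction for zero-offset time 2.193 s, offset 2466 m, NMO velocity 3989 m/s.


x/Vnmo = 2466/3989 = 0.6182
(x/Vnmo)^2 = 0.382171
t0^2 = 4.809249
sqrt(4.809249 + 0.382171) = 2.278469
dt = 2.278469 - 2.193 = 0.085469

0.085469


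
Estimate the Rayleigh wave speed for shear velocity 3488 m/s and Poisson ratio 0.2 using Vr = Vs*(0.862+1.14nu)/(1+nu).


Numerator factor = 0.862 + 1.14*0.2 = 1.09
Denominator = 1 + 0.2 = 1.2
Vr = 3488 * 1.09 / 1.2 = 3168.27 m/s

3168.27


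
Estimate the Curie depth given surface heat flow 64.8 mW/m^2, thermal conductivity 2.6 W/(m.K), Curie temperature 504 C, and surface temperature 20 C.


T_Curie - T_surf = 504 - 20 = 484 C
Convert q to W/m^2: 64.8 mW/m^2 = 0.0648 W/m^2
d = 484 * 2.6 / 0.0648 = 19419.75 m

19419.75
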